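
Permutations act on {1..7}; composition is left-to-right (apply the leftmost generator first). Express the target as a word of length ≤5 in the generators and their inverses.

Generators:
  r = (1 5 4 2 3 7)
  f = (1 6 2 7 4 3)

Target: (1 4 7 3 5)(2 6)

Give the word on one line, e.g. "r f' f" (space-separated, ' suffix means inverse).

  after r: (1 5 4 2 3 7)
  after f: (1 5 3 4 7 6 2)
  after r': (2 7 6 4 3 5)
  after f': (1 3 5 6 7)
  after f': (1 4 7 3 5)(2 6)

r f r' f' f'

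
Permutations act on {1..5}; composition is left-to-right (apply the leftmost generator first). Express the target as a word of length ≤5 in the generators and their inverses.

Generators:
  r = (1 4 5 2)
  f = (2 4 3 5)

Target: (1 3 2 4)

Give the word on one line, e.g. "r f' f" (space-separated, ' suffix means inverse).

f' r f

  after f': (2 5 3 4)
  after r: (1 4)(3 5)
  after f: (1 3 2 4)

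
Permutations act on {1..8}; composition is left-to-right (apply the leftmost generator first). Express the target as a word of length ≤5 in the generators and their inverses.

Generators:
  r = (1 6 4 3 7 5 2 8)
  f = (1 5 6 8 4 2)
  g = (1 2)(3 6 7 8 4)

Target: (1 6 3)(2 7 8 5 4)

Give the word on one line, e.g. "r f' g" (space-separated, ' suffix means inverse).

r g r' g

  after r: (1 6 4 3 7 5 2 8)
  after g: (1 7 5)(2 4 6 3 8)
  after r': (1 3 2 6 4)(5 8)
  after g: (1 6 3)(2 7 8 5 4)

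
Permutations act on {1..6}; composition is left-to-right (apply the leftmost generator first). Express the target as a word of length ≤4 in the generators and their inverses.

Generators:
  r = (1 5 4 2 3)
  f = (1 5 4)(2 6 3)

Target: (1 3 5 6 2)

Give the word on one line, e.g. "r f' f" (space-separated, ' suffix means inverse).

r' r' f'

  after r': (1 3 2 4 5)
  after r': (1 2 5 3 4)
  after f': (1 3 5 6 2)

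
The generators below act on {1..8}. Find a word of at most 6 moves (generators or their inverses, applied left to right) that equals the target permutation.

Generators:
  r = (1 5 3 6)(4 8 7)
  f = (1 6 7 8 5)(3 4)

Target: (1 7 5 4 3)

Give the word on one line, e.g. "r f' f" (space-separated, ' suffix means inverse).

  after r': (1 6 3 5)(4 7 8)
  after f: (1 7 5 6 4 8 3)
  after r': (1 8 5 3 6 7)
  after f': (1 7 5 4 3)

r' f r' f'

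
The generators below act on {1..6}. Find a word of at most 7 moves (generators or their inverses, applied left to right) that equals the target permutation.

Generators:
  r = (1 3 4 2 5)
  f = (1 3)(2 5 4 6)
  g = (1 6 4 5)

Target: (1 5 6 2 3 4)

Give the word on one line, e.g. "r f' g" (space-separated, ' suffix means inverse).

  after g: (1 6 4 5)
  after g: (1 4)(5 6)
  after f: (1 6 4 3)(2 5)
  after g: (1 4 3 6 5 2)
  after f': (1 5 6 2 3 4)

g g f g f'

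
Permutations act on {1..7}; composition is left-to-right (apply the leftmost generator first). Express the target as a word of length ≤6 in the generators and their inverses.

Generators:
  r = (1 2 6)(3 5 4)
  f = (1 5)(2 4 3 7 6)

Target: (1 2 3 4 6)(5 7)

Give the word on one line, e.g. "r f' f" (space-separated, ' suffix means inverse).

f f r r f

  after f: (1 5)(2 4 3 7 6)
  after f: (2 3 6 4 7)
  after r: (1 2 5 4 7 6 3)
  after r: (1 6 5 3 2 4 7)
  after f: (1 2 3 4 6)(5 7)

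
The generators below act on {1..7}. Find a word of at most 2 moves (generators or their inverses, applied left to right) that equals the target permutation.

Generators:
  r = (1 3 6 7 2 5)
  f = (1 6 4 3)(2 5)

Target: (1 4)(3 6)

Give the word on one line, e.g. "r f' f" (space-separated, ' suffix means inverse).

  after f': (1 3 4 6)(2 5)
  after f': (1 4)(3 6)

f' f'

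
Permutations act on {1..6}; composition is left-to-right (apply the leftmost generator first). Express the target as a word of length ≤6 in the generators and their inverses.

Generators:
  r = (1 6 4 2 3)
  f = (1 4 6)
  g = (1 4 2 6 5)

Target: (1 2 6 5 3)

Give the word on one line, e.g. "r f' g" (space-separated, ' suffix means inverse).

  after r': (1 3 2 4 6)
  after f': (1 3 2)
  after g: (1 3 6 5)(2 4)
  after r': (1 2 6 5 3)

r' f' g r'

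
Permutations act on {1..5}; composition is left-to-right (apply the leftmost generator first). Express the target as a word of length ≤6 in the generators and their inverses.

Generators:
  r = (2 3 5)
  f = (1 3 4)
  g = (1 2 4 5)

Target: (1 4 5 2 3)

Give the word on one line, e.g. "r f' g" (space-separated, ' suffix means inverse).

  after g: (1 2 4 5)
  after r': (1 5)(2 4 3)
  after f: (1 5 3 2)
  after g': (1 4 2 5 3)
  after r': (1 4 5 2 3)

g r' f g' r'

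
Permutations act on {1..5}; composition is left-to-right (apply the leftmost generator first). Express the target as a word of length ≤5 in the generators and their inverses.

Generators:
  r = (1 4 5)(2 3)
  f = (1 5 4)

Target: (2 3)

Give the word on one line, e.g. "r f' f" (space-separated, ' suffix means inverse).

r' f' r r f'

  after r': (1 5 4)(2 3)
  after f': (2 3)
  after r: (1 4 5)
  after r: (1 5 4)(2 3)
  after f': (2 3)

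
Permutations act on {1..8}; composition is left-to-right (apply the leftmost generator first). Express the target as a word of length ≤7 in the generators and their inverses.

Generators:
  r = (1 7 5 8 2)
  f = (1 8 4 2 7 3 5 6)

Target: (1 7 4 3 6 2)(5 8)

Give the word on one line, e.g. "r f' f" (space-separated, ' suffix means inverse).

  after r: (1 7 5 8 2)
  after r: (1 5 2 7 8)
  after f': (1 3 7)(4 8 6 5)
  after r': (1 3)(2 8 6 7)(4 5)
  after f': (1 7 4 3 6 2)(5 8)

r r f' r' f'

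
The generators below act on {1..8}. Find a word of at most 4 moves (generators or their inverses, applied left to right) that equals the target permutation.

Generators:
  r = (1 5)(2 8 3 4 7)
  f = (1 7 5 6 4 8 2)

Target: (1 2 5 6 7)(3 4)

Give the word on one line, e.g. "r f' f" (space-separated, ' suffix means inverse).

  after f: (1 7 5 6 4 8 2)
  after r: (1 2 5 6 7)(3 4)

f r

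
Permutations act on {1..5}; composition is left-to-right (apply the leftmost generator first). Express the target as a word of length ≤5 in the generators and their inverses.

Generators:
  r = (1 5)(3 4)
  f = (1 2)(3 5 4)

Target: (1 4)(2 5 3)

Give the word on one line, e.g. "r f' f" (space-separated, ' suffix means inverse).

f' r f r f

  after f': (1 2)(3 4 5)
  after r: (1 2 5 4)
  after f: (2 4)(3 5)
  after r: (1 5 4 2 3)
  after f: (1 4)(2 5 3)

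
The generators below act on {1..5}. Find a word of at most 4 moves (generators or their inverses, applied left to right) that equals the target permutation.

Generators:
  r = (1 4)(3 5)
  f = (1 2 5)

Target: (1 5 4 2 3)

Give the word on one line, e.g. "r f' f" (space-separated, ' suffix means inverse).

  after f: (1 2 5)
  after r': (1 2 3 5 4)
  after f': (2 3)(4 5)
  after f': (1 5 4 2 3)

f r' f' f'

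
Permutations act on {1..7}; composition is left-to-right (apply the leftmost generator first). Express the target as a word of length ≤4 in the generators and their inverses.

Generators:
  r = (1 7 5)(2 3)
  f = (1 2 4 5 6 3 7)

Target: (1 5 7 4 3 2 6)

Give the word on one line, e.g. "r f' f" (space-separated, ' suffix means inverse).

  after f: (1 2 4 5 6 3 7)
  after f: (1 4 6 7 2 5 3)
  after f: (1 5 7 4 3 2 6)

f f f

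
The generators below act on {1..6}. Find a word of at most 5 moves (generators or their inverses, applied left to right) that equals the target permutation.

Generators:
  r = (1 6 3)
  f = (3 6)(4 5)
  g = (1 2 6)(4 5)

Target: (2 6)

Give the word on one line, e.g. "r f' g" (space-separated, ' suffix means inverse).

g' f' r

  after g': (1 6 2)(4 5)
  after f': (1 3 6 2)
  after r: (2 6)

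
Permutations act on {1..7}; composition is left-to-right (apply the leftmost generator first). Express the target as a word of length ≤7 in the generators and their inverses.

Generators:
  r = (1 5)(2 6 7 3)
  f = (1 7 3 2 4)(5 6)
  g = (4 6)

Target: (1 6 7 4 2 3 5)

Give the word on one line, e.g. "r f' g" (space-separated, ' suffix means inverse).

f' f' r g' g'

  after f': (1 4 2 3 7)(5 6)
  after f': (1 2 7 4 3)
  after r: (1 6 7 4 2 3 5)
  after g': (1 4 2 3 5)(6 7)
  after g': (1 6 7 4 2 3 5)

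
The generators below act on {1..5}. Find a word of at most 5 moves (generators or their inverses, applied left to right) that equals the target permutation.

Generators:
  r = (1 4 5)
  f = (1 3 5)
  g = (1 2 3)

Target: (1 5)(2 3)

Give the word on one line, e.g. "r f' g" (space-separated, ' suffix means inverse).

  after r': (1 5 4)
  after r': (1 4 5)
  after g': (1 4 5 3 2)
  after r': (2 5 3)
  after f': (1 5)(2 3)

r' r' g' r' f'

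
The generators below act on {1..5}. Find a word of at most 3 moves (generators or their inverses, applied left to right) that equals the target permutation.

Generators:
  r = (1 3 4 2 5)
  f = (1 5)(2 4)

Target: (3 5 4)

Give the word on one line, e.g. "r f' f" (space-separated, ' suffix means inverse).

  after r': (1 5 2 4 3)
  after f': (3 5 4)

r' f'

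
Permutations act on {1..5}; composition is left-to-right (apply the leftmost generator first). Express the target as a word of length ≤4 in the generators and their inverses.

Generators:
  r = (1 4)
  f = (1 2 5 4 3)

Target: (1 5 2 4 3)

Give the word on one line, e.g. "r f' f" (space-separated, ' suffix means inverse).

r f' r

  after r: (1 4)
  after f': (1 5 2)(3 4)
  after r: (1 5 2 4 3)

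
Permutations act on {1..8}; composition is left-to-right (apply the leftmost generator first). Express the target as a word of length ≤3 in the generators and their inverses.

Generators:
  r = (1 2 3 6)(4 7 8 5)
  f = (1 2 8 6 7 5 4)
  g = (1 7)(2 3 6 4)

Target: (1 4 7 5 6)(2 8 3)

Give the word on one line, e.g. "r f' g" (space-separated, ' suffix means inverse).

  after f: (1 2 8 6 7 5 4)
  after g': (1 4 7 5 6)(2 8 3)

f g'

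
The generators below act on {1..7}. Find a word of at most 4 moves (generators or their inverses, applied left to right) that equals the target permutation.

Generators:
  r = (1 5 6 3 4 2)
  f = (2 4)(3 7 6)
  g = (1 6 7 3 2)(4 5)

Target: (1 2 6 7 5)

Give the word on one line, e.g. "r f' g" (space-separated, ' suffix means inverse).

f r' f f

  after f: (2 4)(3 7 6)
  after r': (1 2 3 7 5)
  after f: (1 4 2 7 5)(3 6)
  after f: (1 2 6 7 5)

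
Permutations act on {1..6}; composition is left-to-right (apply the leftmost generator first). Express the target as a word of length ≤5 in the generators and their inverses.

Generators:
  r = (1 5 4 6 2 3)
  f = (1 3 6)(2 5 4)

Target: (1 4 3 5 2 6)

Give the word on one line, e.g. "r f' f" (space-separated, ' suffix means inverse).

f r' f f

  after f: (1 3 6)(2 5 4)
  after r': (1 2)(3 4 6)
  after f: (1 5 4)(2 3)
  after f: (1 4 3 5 2 6)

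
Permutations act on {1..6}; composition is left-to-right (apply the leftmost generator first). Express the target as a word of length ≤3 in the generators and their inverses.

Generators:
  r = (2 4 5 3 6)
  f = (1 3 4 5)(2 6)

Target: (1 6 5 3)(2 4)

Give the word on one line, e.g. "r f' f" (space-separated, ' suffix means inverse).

  after r': (2 6 3 5 4)
  after f: (1 3)(4 6)
  after r: (1 6 5 3)(2 4)

r' f r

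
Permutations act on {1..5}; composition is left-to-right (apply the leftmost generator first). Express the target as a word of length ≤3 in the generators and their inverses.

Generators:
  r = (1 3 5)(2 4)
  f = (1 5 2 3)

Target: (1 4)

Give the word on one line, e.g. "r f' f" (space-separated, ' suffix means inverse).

  after r: (1 3 5)(2 4)
  after f': (1 2 4 5 3)
  after r: (1 4)

r f' r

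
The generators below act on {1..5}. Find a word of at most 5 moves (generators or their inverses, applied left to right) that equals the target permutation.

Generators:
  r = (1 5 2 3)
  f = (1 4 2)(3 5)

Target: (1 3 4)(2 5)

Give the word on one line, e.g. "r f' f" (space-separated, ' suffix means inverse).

  after r': (1 3 2 5)
  after f': (1 5 2 3 4)
  after f': (1 3)(2 5 4)
  after f': (1 5)(2 3)
  after f': (1 3 4)(2 5)

r' f' f' f' f'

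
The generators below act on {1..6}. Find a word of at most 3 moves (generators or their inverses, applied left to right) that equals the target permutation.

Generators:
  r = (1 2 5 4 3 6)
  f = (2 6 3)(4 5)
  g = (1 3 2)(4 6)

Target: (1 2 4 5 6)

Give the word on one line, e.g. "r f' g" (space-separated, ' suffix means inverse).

f g'

  after f: (2 6 3)(4 5)
  after g': (1 2 4 5 6)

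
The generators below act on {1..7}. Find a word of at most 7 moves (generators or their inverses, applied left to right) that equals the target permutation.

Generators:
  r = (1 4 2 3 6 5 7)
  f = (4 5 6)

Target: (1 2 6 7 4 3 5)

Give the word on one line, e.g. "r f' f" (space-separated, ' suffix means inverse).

  after r: (1 4 2 3 6 5 7)
  after r: (1 2 6 7 4 3 5)
  after f: (1 2 4 3 6 7 5)
  after f: (1 2 5)(3 4)(6 7)
  after f: (1 2 6 7 4 3 5)

r r f f f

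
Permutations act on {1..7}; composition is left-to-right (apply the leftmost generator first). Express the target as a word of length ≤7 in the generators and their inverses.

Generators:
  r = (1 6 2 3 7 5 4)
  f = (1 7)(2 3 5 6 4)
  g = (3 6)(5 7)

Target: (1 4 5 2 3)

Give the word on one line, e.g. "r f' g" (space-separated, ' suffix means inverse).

f' r' g r f'

  after f': (1 7)(2 4 6 5 3)
  after r': (1 3 6 7 4)(2 5)
  after g: (1 6 5 2 7 4)
  after r: (1 2 5 3 7)(4 6)
  after f': (1 4 5 2 3)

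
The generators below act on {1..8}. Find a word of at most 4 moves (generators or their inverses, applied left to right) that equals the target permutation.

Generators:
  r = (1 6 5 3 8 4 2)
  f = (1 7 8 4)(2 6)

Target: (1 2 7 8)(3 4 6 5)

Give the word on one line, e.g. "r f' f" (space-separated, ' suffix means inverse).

r f

  after r: (1 6 5 3 8 4 2)
  after f: (1 2 7 8)(3 4 6 5)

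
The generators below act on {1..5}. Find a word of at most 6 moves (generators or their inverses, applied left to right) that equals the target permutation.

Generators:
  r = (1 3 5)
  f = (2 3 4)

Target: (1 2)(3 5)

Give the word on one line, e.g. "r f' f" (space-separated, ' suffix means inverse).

  after f: (2 3 4)
  after r: (1 3 4 2 5)
  after f: (1 4 3 2 5)
  after f: (1 2 5)
  after r: (1 2)(3 5)

f r f f r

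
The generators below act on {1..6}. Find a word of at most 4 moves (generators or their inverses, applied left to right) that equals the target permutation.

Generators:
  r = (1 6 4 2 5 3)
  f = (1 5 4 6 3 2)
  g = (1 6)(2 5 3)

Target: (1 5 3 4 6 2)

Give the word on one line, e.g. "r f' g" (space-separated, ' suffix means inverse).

  after f': (1 2 3 6 4 5)
  after f': (1 3 4)(2 6 5)
  after g': (1 5 3 4 6 2)

f' f' g'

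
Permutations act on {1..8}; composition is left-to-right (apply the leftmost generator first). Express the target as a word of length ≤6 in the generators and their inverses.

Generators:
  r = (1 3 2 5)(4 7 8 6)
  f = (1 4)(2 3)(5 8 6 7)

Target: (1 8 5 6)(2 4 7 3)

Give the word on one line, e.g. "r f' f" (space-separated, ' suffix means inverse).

  after f: (1 4)(2 3)(5 8 6 7)
  after r: (1 7)(3 5 6 8 4)
  after r: (1 8 7 3)(2 5 4)
  after r: (1 6 4 5 7 2)
  after f': (1 8 5 6)(2 4 7 3)

f r r r f'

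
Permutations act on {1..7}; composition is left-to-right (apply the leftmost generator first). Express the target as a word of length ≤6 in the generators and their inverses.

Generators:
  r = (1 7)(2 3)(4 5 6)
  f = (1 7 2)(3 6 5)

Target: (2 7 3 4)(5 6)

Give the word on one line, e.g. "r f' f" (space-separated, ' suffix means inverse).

  after r': (1 7)(2 3)(4 6 5)
  after r': (4 5 6)
  after f: (1 7 2)(3 6 4)
  after r: (2 7 3 4)(5 6)

r' r' f r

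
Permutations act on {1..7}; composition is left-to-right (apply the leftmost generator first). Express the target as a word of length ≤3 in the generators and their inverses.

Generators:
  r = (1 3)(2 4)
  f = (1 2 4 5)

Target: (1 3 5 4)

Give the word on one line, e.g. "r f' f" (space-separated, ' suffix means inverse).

r' f'

  after r': (1 3)(2 4)
  after f': (1 3 5 4)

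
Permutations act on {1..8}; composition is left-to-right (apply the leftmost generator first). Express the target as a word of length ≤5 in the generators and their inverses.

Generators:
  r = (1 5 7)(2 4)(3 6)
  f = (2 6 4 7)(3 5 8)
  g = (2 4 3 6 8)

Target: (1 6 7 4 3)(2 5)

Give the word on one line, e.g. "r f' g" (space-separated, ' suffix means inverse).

f g r' f f

  after f: (2 6 4 7)(3 5 8)
  after g: (2 8 6 3 5)(4 7)
  after r': (1 7 2 8 3)(4 5)
  after f: (1 2 3)(4 8 5 7 6)
  after f: (1 6 7 4 3)(2 5)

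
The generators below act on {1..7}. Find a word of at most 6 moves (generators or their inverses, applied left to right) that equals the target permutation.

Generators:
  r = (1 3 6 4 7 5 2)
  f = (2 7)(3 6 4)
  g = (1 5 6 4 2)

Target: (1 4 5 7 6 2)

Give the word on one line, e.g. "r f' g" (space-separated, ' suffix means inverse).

g g r' f r

  after g: (1 5 6 4 2)
  after g: (1 6 2 5 4)
  after r': (1 3)(2 7 4)(5 6)
  after f: (1 6 5 4 7 3)
  after r: (1 4 5 7 6 2)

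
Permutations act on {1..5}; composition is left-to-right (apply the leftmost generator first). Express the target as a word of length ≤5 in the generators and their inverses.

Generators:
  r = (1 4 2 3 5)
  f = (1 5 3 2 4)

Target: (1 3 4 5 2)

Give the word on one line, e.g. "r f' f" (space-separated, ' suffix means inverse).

  after r': (1 5 3 2 4)
  after f: (1 3 4 5 2)
  after r: (1 5 3 2 4)
  after f: (1 3 4 5 2)

r' f r f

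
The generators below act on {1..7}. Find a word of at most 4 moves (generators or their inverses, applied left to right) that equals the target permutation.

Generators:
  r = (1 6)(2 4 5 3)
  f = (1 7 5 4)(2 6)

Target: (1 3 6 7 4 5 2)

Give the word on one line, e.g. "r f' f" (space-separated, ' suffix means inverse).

  after f: (1 7 5 4)(2 6)
  after f: (1 5)(4 7)
  after r: (1 3 2 4 7 5 6)
  after f: (1 3 6 7 4 5 2)

f f r f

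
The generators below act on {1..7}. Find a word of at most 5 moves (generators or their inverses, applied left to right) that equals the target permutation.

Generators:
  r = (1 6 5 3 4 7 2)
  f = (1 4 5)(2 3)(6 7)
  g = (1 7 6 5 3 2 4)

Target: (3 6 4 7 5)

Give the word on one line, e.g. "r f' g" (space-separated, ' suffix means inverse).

  after r: (1 6 5 3 4 7 2)
  after f: (1 7 3 5 2 4 6)
  after g': (3 6 4 7 5)

r f g'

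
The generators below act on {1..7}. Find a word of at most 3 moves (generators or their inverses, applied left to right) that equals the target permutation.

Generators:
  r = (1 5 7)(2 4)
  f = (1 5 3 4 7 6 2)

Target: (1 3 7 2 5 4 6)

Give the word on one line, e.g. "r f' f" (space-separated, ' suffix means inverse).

f f

  after f: (1 5 3 4 7 6 2)
  after f: (1 3 7 2 5 4 6)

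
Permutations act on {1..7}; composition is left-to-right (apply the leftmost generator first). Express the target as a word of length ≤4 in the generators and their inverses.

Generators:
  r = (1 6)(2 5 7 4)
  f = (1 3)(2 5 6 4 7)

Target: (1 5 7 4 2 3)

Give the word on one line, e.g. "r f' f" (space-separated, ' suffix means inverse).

f f r f'

  after f: (1 3)(2 5 6 4 7)
  after f: (2 6 7 5 4)
  after r: (1 6 4 5 2)
  after f': (1 5 7 4 2 3)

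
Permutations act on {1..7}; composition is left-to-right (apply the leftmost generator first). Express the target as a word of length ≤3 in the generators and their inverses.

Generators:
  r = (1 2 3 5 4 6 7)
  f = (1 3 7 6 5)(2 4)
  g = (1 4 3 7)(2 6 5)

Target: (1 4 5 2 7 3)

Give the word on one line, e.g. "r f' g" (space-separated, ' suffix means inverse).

r f

  after r: (1 2 3 5 4 6 7)
  after f: (1 4 5 2 7 3)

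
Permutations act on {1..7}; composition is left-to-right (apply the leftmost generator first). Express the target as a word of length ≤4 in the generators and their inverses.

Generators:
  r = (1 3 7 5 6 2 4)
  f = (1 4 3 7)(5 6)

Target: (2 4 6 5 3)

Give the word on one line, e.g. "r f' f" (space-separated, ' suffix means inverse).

  after r: (1 3 7 5 6 2 4)
  after f: (1 7 6 2 3)
  after r': (1 3 4 2)(5 7)
  after r': (2 4 6 5 3)

r f r' r'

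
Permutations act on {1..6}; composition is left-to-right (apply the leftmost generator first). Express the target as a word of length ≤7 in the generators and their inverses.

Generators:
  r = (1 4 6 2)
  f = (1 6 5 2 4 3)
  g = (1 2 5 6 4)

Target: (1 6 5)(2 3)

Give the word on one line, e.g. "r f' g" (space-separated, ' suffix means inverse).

f' f' f' r f

  after f': (1 3 4 2 5 6)
  after f': (1 4 5)(2 6 3)
  after f': (1 2)(3 5)(4 6)
  after r: (2 4)(3 5)
  after f: (1 6 5)(2 3)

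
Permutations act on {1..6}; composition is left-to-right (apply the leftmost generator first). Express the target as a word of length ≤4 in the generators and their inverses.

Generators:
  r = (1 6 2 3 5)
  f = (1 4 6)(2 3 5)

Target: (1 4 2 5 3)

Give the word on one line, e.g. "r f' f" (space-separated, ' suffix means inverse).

f' r' f

  after f': (1 6 4)(2 5 3)
  after r': (2 3 6 4 5)
  after f: (1 4 2 5 3)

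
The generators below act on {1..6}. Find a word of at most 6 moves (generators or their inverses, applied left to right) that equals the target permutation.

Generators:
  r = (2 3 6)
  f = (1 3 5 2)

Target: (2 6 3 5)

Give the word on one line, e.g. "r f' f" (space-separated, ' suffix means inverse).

  after f: (1 3 5 2)
  after r: (1 6 2)(3 5)
  after f: (1 6)(2 3)
  after r: (1 2 6)
  after f: (2 6 3 5)

f r f r f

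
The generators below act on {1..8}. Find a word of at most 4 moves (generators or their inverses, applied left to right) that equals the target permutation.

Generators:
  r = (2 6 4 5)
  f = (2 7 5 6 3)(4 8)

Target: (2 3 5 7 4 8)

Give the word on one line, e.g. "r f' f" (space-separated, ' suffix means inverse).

f' r' r'

  after f': (2 3 6 5 7)(4 8)
  after r': (2 3)(4 8 6)(5 7)
  after r': (2 3 5 7 4 8)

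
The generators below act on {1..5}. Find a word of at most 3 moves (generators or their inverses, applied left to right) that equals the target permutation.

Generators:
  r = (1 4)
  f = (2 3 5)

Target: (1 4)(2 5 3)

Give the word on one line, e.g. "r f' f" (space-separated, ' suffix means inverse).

r' f'

  after r': (1 4)
  after f': (1 4)(2 5 3)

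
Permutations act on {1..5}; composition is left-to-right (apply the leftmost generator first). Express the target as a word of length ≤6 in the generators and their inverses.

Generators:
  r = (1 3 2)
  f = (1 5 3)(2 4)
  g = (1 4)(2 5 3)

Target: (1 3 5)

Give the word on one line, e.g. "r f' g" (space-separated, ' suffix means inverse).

g f' g f

  after g: (1 4)(2 5 3)
  after f': (1 2)(3 4)
  after g: (1 5 3)(2 4)
  after f: (1 3 5)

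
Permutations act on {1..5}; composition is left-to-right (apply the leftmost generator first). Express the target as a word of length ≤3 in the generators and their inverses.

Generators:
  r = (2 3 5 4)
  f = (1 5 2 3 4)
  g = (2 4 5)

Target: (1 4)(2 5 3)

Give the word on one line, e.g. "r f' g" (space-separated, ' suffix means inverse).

  after f: (1 5 2 3 4)
  after r: (1 4)(2 5 3)

f r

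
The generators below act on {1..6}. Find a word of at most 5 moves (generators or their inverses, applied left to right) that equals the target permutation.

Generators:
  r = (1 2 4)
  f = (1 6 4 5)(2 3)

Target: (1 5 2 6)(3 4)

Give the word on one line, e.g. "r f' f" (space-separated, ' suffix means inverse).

  after r': (1 4 2)
  after f: (1 5)(2 6 4 3)
  after r: (1 5 2 6)(3 4)

r' f r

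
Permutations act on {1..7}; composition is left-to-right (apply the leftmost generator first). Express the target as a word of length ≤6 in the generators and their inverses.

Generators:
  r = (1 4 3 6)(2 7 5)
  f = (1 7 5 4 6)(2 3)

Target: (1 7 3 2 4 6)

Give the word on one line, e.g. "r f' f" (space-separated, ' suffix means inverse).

  after r': (1 6 3 4)(2 5 7)
  after r': (1 3)(2 7 5)(4 6)
  after r': (1 4 3 6)
  after r': (2 5 7)
  after f: (1 7 3 2 4 6)

r' r' r' r' f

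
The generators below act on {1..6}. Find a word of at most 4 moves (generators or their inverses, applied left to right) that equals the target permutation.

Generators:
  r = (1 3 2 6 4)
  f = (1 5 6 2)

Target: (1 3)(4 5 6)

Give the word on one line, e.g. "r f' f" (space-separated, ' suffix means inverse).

r f

  after r: (1 3 2 6 4)
  after f: (1 3)(4 5 6)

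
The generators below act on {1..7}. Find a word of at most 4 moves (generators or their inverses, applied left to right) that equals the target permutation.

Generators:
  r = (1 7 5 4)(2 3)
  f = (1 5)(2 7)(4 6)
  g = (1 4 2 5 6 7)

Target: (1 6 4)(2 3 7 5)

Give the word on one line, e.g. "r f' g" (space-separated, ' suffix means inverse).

r' f'

  after r': (1 4 5 7)(2 3)
  after f': (1 6 4)(2 3 7 5)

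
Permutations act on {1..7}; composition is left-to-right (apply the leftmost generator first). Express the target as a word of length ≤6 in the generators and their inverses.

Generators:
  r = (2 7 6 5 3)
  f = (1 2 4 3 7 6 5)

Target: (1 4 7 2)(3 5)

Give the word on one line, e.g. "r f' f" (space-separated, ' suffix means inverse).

  after r': (2 3 5 6 7)
  after r': (2 5 7 3 6)
  after r': (2 6 3 7 5)
  after f: (1 2 5 4 3 6 7)
  after f: (1 4 7 2)(3 5)

r' r' r' f f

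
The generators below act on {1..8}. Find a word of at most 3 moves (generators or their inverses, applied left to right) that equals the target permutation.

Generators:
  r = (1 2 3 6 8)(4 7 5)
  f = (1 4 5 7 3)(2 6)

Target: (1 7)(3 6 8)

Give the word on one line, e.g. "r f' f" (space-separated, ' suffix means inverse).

f r' r'

  after f: (1 4 5 7 3)(2 6)
  after r': (1 5 4 7 2 3 8 6)
  after r': (1 7)(3 6 8)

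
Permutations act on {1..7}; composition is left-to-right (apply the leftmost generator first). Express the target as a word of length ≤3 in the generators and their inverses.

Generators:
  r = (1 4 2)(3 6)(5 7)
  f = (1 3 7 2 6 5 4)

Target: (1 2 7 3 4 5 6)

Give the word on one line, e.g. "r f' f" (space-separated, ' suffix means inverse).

  after f': (1 4 5 6 2 7 3)
  after r': (2 5 3)(4 7 6)
  after r': (1 2 7 3 4 5 6)

f' r' r'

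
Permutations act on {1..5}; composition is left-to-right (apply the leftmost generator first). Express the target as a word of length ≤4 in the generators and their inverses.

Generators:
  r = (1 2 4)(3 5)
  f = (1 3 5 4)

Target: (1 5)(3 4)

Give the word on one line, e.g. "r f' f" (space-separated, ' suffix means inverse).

  after f': (1 4 5 3)
  after f': (1 5)(3 4)

f' f'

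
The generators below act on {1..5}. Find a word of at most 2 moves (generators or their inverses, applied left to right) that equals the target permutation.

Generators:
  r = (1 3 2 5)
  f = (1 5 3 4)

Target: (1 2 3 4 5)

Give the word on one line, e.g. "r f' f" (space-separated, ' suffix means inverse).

f r'

  after f: (1 5 3 4)
  after r': (1 2 3 4 5)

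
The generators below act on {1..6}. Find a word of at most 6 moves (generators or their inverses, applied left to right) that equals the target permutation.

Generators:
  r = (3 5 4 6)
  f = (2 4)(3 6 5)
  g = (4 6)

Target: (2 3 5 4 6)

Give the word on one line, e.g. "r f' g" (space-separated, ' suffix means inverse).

  after r: (3 5 4 6)
  after f': (2 4 3 6 5)
  after r: (2 6 4 5)
  after f': (2 3 5 4 6)

r f' r f'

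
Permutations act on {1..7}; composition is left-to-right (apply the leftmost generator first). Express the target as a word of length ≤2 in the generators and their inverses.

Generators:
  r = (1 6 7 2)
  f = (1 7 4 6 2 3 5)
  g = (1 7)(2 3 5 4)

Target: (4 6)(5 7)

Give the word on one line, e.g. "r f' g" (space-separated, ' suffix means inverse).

  after f: (1 7 4 6 2 3 5)
  after g': (4 6)(5 7)

f g'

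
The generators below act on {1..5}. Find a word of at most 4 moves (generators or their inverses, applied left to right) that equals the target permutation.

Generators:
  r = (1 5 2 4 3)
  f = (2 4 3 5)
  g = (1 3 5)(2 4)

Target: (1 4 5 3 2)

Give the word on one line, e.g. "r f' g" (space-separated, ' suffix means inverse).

  after r': (1 3 4 2 5)
  after r': (1 4 5 3 2)

r' r'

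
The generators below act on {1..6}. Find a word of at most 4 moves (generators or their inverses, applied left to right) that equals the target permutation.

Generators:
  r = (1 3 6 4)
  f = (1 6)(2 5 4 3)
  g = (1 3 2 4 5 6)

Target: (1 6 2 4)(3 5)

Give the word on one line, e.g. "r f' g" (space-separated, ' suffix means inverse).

r g' r' r'

  after r: (1 3 6 4)
  after g': (2 3 5 4 6)
  after r': (1 4 3 5 6 2)
  after r': (1 6 2 4)(3 5)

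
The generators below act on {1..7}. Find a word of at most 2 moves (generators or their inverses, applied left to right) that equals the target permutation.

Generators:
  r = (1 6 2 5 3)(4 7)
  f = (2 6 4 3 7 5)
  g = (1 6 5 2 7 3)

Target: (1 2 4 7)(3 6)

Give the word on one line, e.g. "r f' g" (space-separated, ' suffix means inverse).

  after g: (1 6 5 2 7 3)
  after r: (1 2 4 7)(3 6)

g r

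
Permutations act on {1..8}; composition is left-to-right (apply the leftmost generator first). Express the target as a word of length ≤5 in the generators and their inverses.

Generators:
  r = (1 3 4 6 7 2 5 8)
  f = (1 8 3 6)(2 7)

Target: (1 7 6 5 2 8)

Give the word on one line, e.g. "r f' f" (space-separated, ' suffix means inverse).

r' r' f' r' f

  after r': (1 8 5 2 7 6 4 3)
  after r': (1 5 7 4)(2 6 3 8)
  after f': (1 5 2 3)(4 6 8 7)
  after r': (1 2)(3 8 6 5 7)
  after f: (1 7 6 5 2 8)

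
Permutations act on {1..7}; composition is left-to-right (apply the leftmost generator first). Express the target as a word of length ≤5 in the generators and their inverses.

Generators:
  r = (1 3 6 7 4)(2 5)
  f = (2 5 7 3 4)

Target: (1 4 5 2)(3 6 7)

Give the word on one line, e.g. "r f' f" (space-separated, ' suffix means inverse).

r' r' f' r f'

  after r': (1 4 7 6 3)(2 5)
  after r': (1 7 3 4 6)
  after f': (1 5 2 4 6)
  after r: (1 2)(3 6)(4 7)
  after f': (1 4 5 2)(3 6 7)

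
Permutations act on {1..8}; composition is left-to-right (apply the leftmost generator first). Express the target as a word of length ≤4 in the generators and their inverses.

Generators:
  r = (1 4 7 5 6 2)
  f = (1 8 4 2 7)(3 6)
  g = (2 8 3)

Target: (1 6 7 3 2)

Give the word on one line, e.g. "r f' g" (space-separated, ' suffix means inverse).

f g f g

  after f: (1 8 4 2 7)(3 6)
  after g: (1 3 6 2 7)(4 8)
  after f: (1 6 7 8 2)
  after g: (1 6 7 3 2)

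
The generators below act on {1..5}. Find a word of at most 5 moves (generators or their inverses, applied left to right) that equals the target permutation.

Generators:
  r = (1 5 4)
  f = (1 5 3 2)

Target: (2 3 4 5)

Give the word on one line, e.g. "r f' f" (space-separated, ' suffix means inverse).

r' f' r

  after r': (1 4 5)
  after f': (1 4)(2 3 5)
  after r: (2 3 4 5)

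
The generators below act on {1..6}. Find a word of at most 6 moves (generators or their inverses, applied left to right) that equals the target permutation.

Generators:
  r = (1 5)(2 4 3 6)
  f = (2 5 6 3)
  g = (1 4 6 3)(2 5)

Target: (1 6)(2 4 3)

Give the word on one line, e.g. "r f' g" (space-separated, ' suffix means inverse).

g' r g f'

  after g': (1 3 6 4)(2 5)
  after r: (1 6 3 2)(4 5)
  after g: (1 3 5 6)(2 4)
  after f': (1 6)(2 4 3)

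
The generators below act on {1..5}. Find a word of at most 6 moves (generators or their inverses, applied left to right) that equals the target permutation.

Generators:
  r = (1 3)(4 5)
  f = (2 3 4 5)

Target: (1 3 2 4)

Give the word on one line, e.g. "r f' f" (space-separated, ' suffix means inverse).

f f f r'

  after f: (2 3 4 5)
  after f: (2 4)(3 5)
  after f: (2 5 4 3)
  after r': (1 3 2 4)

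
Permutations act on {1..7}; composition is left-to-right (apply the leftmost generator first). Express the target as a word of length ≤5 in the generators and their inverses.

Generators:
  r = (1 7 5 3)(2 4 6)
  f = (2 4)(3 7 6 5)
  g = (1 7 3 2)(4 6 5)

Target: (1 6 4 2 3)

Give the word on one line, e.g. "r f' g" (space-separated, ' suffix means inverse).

  after g': (1 2 3 7)(4 5 6)
  after f': (1 4 6 2 5 7)
  after r: (1 6 4 2 3)

g' f' r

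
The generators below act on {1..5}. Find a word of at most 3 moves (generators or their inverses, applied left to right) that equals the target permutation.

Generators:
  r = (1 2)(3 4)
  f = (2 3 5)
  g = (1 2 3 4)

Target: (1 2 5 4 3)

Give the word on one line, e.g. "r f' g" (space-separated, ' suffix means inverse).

  after f': (2 5 3)
  after r': (1 2 5 4 3)

f' r'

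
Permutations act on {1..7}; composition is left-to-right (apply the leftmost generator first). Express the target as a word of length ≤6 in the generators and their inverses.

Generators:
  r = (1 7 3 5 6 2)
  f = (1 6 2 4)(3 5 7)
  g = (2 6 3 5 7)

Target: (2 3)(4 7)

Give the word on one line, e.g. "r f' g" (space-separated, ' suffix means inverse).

  after r': (1 2 6 5 3 7)
  after r': (1 6 3)(2 5 7)
  after f: (1 2 7 4)(3 6 5)
  after r: (2 3)(4 7)

r' r' f r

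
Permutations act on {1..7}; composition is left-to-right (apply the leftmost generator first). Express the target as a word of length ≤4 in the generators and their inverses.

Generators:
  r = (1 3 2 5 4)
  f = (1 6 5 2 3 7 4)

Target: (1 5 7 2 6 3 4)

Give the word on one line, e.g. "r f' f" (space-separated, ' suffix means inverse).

  after r: (1 3 2 5 4)
  after f': (1 2 6)(3 5 7)
  after r: (1 5 7 2 6 3 4)

r f' r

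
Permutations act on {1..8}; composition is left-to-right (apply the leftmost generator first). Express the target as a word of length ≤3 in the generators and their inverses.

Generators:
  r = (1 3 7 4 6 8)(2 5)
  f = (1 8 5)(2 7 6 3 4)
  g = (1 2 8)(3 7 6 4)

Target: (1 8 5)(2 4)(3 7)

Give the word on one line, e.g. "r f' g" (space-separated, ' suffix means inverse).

g' r g'

  after g': (1 8 2)(3 4 6 7)
  after r: (2 3 6 4 8 5)
  after g': (1 8 5)(2 4)(3 7)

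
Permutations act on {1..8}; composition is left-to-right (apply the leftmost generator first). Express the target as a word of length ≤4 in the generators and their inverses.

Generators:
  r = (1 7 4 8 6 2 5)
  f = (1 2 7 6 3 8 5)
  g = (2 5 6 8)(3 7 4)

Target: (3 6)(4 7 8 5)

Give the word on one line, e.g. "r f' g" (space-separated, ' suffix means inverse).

  after f: (1 2 7 6 3 8 5)
  after g: (1 5)(2 4 3)(6 7 8)
  after r: (2 8)(3 5 7 6 4)
  after g: (3 6)(4 7 8 5)

f g r g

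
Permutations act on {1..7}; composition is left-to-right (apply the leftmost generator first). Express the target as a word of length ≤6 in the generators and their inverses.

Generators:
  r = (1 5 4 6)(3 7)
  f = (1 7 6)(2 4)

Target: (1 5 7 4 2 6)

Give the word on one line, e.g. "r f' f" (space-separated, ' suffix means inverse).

f' r' r' f f

  after f': (1 6 7)(2 4)
  after r': (1 4 2 5)(3 7 6)
  after r': (1 5 6 7 4 2)
  after f: (1 5)(2 7)
  after f: (1 5 7 4 2 6)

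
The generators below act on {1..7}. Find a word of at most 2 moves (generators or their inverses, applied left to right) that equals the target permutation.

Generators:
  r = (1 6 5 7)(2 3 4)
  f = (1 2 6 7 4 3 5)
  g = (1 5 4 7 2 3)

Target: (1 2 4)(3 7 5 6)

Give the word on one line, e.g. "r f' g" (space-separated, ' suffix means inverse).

  after r: (1 6 5 7)(2 3 4)
  after f': (1 2 4)(3 7 5 6)

r f'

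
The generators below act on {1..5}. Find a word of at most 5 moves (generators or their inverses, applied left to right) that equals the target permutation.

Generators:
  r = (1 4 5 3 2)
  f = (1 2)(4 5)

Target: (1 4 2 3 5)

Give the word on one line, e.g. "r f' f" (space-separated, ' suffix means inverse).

f' r' r' f

  after f': (1 2)(4 5)
  after r': (1 3 5)
  after r': (1 5 2 3 4)
  after f: (1 4 2 3 5)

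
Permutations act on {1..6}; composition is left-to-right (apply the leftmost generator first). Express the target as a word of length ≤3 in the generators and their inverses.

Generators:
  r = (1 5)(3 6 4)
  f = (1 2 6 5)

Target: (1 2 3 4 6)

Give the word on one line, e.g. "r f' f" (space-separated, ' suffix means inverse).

  after f: (1 2 6 5)
  after r': (1 2 3 4 6)

f r'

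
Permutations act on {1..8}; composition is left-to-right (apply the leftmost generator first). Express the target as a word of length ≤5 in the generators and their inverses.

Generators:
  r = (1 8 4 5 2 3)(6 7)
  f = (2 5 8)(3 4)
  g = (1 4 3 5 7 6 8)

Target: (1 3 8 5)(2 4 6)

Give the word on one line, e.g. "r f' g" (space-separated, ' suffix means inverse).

r' g' f'

  after r': (1 3 2 5 4 8)(6 7)
  after g': (1 4 6 5)(2 3)
  after f': (1 3 8 5)(2 4 6)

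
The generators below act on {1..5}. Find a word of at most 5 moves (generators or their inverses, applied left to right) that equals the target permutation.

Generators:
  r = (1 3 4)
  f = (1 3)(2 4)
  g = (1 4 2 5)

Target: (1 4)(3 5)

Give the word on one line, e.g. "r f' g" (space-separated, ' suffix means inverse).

g f' g'

  after g: (1 4 2 5)
  after f': (1 2 5 3)
  after g': (1 4)(3 5)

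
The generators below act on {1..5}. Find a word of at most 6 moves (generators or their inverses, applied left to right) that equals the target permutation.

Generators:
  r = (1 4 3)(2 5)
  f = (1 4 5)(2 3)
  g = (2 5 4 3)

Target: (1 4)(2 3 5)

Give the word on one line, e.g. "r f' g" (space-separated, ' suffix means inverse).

  after r': (1 3 4)(2 5)
  after r': (1 4 3)
  after f': (2 3 5 4)
  after g': (2 4 3)
  after r: (1 4)(2 3 5)

r' r' f' g' r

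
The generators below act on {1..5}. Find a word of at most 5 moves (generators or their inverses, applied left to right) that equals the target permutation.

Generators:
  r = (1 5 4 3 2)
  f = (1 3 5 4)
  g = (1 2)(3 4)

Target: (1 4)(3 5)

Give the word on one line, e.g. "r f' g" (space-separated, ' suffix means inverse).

  after g': (1 2)(3 4)
  after r: (2 5 4)
  after r: (1 5 3 2 4)
  after g: (1 5 4 2 3)
  after r: (1 4)(3 5)

g' r r g r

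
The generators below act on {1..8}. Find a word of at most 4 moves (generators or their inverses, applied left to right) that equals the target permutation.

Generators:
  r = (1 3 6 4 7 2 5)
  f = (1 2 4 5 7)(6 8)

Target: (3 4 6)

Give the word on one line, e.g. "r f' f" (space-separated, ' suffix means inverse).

r' f f

  after r': (1 5 2 7 4 6 3)
  after f: (1 7 5 4 8 6 3 2)
  after f: (3 4 6)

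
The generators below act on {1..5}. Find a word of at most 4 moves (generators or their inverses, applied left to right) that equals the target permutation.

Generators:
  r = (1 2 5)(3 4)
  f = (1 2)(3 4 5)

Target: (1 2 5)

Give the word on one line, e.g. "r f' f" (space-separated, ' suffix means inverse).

  after r': (1 5 2)(3 4)
  after r': (1 2 5)

r' r'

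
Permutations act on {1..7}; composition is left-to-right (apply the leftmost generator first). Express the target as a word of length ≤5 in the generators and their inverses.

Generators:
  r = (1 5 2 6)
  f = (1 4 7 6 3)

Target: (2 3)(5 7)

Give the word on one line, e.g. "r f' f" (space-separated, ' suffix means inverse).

  after f: (1 4 7 6 3)
  after r: (1 4 7)(2 6 3 5)
  after r: (1 4 7 5 6 3 2)
  after f': (2 3)(5 7)

f r r f'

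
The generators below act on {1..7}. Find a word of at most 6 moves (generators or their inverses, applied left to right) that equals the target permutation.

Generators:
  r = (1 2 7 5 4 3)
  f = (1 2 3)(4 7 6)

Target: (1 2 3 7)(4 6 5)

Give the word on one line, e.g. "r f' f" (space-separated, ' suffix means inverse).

  after r': (1 3 4 5 7 2)
  after r': (1 4 7)(2 3 5)
  after f': (1 6 7 3 5)
  after f': (1 7 2)(3 5)(4 6)
  after r': (1 2 3 7)(4 6 5)

r' r' f' f' r'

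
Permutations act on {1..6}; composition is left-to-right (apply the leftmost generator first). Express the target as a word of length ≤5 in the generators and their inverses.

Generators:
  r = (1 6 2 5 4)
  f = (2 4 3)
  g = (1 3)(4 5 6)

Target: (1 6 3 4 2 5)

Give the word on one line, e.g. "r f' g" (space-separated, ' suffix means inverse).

  after g: (1 3)(4 5 6)
  after f: (1 2 4 5 6 3)
  after r': (1 6 3 4 2 5)

g f r'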